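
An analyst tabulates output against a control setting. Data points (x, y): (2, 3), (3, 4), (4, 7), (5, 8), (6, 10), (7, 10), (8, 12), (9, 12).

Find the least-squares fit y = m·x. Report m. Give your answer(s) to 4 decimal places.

m = 1.4789

The normal system AᵀA·[m]ᵀ = Aᵀy is [[284]]·[m]ᵀ = [420]ᵀ.
Hence m = 420 / 284 ≈ 1.47887.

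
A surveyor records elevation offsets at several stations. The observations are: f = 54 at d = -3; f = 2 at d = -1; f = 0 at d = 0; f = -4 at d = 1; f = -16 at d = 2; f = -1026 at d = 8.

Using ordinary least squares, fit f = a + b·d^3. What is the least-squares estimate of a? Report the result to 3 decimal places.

The normal equations are: 6·a + 493·b = -990;  493·a + 262939·b = -526904.
(Σ1 = 6, Σd^3 = 493, Σd^3·d^3 = 262939, Σf = -990, Σd^3·f = -526904.)
det = 6·262939 − 493² = 1334585.
a = ((-990)·262939 − 493·(-526904))/1334585 = -32114/78505; b = (6·(-526904) − 493·(-990))/1334585 = -2673354/1334585.

a = -0.409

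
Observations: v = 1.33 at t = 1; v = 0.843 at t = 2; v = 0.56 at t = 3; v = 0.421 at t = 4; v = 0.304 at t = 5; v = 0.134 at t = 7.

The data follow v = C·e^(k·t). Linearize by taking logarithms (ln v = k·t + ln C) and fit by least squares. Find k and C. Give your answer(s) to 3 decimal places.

k = -0.371, C = 1.834

Linearized form: ln v = k·t + ln C. From the 6 transformed points,
XᵀX = [[104.0000, 22.0000]; [22.0000, 6]], rhs = [-25.2794, -4.5312]ᵀ  (here Σt = 22.0000, Σ(t)² = 104.0000, Σln v = -4.5312, Σt·ln v = -25.2794).
Solving (det = 140.0000): k = -0.37136, ln C = 0.60645, so C = exp(0.60645) = 1.83390.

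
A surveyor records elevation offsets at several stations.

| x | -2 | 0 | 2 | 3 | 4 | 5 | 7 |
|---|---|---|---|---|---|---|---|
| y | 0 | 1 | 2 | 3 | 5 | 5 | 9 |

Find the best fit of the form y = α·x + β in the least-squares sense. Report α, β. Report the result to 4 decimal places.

α = 0.9588, β = 0.9691

The normal system MᵀM·[α, β]ᵀ = Mᵀy is [[107, 19]; [19, 7]]·[α, β]ᵀ = [121, 25]ᵀ.
det = 107·7 − 19² = 388.
α = (121·7 − 19·25)/388 = 93/97; β = (107·25 − 19·121)/388 = 94/97.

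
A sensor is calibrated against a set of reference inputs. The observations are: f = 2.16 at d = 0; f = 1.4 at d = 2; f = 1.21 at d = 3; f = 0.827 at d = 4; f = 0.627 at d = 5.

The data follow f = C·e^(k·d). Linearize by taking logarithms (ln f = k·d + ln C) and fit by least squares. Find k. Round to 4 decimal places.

Linearized form: ln f = k·d + ln C. From the 5 transformed points,
Σd = 14.0000, Σ(d)² = 54.0000, Σln f = 0.6404, Σd·ln f = -1.8490.
Equations: 54.0000·k + 14.0000·ln C = -1.8490;  14.0000·k + 5·ln C = 0.6404.
Solving (det = 74.0000): k = -0.24610, ln C = 0.81717.

k = -0.2461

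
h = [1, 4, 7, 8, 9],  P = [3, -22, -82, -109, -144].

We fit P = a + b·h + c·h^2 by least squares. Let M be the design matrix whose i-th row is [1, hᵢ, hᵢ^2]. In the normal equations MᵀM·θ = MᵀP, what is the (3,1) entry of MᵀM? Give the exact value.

211

Row 3 ↔ basis h^2, column 1 ↔ basis 1, so (MᵀM)_{3,1} = Σᵢ h^2 = (1)·(1) + (16)·(1) + (49)·(1) + (64)·(1) + (81)·(1) = 211.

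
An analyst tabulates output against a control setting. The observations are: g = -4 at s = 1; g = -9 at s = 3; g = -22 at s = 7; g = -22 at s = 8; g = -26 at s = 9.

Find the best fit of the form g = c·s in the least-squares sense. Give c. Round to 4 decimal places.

The normal equations are: 204·c = -595.
c = (-595)/204 = -2.91667.

c = -2.9167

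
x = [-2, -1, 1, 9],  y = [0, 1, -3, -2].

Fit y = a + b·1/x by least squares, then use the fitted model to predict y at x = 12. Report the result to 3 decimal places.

ŷ = -1.374

The normal system MᵀM·[a, b]ᵀ = Mᵀy is [[4, -7/18]; [-7/18, 733/324]]·[a, b]ᵀ = [-4, -38/9]ᵀ.
Eliminating b: (733/324)·(row 1) − (-7/18)·(row 2) gives (961/108)·a = (733/324)·(-4) − (-7/18)·(-38/9) = -866/81, so a = -3464/2883.
Then b = ((-38/9) − (-7/18)·(-3464/2883))/(733/324) = -1992/961.
At x = 12: ŷ = (-3464/2883)·(1) + (-1992/961)·(1/12) = -3962/2883.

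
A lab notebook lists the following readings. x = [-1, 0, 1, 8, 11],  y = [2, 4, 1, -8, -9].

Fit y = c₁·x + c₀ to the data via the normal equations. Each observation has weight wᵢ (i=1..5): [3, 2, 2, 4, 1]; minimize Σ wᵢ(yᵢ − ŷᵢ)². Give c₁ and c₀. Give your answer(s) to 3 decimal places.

c₁ = -1.155, c₀ = 1.960

With design matrix A, AᵀWA = [[382, 42]; [42, 12]] and AᵀWy = [-359, -25]ᵀ.
det = 382·12 − 42² = 2820.
c₁ = ((-359)·12 − 42·(-25))/2820 = -543/470; c₀ = (382·(-25) − 42·(-359))/2820 = 1382/705.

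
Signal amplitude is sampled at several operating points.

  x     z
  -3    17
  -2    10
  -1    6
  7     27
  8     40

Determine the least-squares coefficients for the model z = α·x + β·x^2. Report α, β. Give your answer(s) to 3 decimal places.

α = -2.962, β = 0.987

Compute the Gram sums: Σx·x = 127, Σx·x^2 = 819, Σx^2·x^2 = 6595.
Moment sums: Σx·z = 432, Σx^2·z = 4082.
AᵀA·[α, β]ᵀ = Aᵀz becomes [[127, 819]; [819, 6595]]·[α, β]ᵀ = [432, 4082]ᵀ.
Determinant 127·6595 − 819² = 166804.
α = (432·6595 − 819·4082)/166804 = -247059/83402; β = (127·4082 − 819·432)/166804 = 82303/83402.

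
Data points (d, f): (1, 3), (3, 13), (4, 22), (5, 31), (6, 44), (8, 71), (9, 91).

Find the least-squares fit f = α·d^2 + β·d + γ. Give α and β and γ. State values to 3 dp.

Forming AᵀA = [[12916, 1674, 232]; [1674, 232, 36]; [232, 36, 7]] and Aᵀf = [14746, 1936, 275]ᵀ gives AᵀA·[α, β, γ]ᵀ = Aᵀf.
Row-reducing yields α = 3254/3423, β = 1573/1141, γ = 337/489.

α = 0.951, β = 1.379, γ = 0.689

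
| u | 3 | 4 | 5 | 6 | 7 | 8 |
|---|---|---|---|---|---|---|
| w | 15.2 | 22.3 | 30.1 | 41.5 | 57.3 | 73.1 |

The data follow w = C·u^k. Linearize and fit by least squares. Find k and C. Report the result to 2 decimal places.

Taking logs, ln w = k·ln u + ln C, so regress ln w on ln u.
XᵀX = [[17.0401, 9.9115]; [9.9115, 6]], rhs = [36.2507, 21.2962]ᵀ  (here Σln u = 9.9115, Σ(ln u)² = 17.0401, Σln w = 21.2962, Σln u·ln w = 36.2507).
Slope k = (n·Σln u·ln w − Σln u·Σln w)/(n·Σ(ln u)² − (Σln u)²) = (6·36.2507 − 9.9115·21.2962)/4.0036 = 1.60540; ln C = (Σln w − k·Σln u)/n = 0.89740, so C = exp(0.89740) = 2.45323.

k = 1.61, C = 2.45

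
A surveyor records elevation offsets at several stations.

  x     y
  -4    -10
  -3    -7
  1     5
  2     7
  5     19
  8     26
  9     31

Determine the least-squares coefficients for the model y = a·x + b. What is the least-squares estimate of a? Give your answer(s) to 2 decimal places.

Forming AᵀA = [[200, 18]; [18, 7]] and Aᵀy = [662, 71]ᵀ gives AᵀA·[a, b]ᵀ = Aᵀy.
Eliminating b: 7·(row 1) − 18·(row 2) gives 1076·a = 7·662 − 18·71 = 3356, so a = 839/269.
Then b = (71 − 18·(839/269))/7 = 571/269.

a = 3.12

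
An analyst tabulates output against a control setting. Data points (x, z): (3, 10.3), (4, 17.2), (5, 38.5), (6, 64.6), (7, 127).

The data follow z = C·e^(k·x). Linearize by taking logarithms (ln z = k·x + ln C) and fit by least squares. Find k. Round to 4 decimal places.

Linearized form: ln z = k·x + ln C. From the 5 transformed points,
XᵀX = [[135.0000, 25.0000]; [25.0000, 5]], rhs = [95.5480, 17.8401]ᵀ  (here Σx = 25.0000, Σ(x)² = 135.0000, Σln z = 17.8401, Σx·ln z = 95.5480).
Δ = 135.0000·5 − (25.0000)² = 50.0000; k = (95.5480·5 − 25.0000·17.8401)/50.0000 = 0.63474, ln C = (135.0000·17.8401 − 25.0000·95.5480)/50.0000 = 0.39433.

k = 0.6347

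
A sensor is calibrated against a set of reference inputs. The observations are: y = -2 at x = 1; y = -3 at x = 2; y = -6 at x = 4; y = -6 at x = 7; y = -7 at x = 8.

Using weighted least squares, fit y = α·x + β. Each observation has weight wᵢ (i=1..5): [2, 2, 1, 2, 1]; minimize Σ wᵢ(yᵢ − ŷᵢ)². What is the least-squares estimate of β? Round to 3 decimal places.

Entries of MᵀWM: Σwᵢ·x·x = 188, Σwᵢ·x = 32, Σwᵢ·1 = 8.
And Σwᵢ·x·y = -180, Σwᵢ·y = -35.
MᵀWM·[α, β]ᵀ = MᵀWy becomes [[188, 32]; [32, 8]]·[α, β]ᵀ = [-180, -35]ᵀ.
Eliminating β: 8·(row 1) − 32·(row 2) gives 480·α = 8·(-180) − 32·(-35) = -320, so α = -2/3.
Then β = ((-35) − 32·(-2/3))/8 = -41/24.

β = -1.708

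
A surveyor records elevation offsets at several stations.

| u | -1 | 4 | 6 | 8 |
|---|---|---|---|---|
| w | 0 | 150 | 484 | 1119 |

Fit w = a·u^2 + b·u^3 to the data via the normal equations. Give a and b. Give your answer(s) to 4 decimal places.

AᵀA·[a, b]ᵀ = Aᵀw reads: 5649·a + 41567·b = 91440;  41567·a + 312897·b = 687072.
Eliminating b: 312897·(row 1) − 41567·(row 2) gives 39739664·a = 312897·91440 − 41567·687072 = 51779856, so a = 3236241/2483729.
Then b = (687072 − 41567·(3236241/2483729))/312897 = 5023953/2483729.

a = 1.3030, b = 2.0227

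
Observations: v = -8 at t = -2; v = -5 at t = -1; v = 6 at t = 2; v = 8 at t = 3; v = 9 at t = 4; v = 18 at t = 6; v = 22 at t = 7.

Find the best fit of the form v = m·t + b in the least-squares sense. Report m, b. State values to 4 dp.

Setting ∂/∂m … = 0 gives: 119·m + 19·b = 355;  19·m + 7·b = 50.
Eliminating b: 7·(row 1) − 19·(row 2) gives 472·m = 7·355 − 19·50 = 1535, so m = 1535/472.
Then b = (50 − 19·(1535/472))/7 = -795/472.

m = 3.2521, b = -1.6843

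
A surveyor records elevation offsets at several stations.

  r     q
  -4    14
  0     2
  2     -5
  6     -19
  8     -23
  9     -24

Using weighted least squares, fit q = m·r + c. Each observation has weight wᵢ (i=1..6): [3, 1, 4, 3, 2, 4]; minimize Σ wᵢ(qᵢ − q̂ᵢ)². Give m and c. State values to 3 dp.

With design matrix X, XᵀWX = [[624, 66]; [66, 17]] and XᵀWq = [-1782, -175]ᵀ.
Δ = 624·17 − 66² = 6252.
m = ((-1782)·17 − 66·(-175))/6252 = -1562/521; c = (624·(-175) − 66·(-1782))/6252 = 701/521.

m = -2.998, c = 1.345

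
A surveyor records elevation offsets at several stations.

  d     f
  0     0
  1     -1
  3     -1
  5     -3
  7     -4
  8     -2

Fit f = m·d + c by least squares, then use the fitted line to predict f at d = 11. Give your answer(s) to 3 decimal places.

The normal system XᵀX·[m, c]ᵀ = Xᵀf is [[148, 24]; [24, 6]]·[m, c]ᵀ = [-63, -11]ᵀ.
Δ = 148·6 − 24² = 312.
m = ((-63)·6 − 24·(-11))/312 = -19/52; c = (148·(-11) − 24·(-63))/312 = -29/78.
At d = 11: f̂ = (-19/52)·(11) + (-29/78)·(1) = -685/156.

f̂ = -4.391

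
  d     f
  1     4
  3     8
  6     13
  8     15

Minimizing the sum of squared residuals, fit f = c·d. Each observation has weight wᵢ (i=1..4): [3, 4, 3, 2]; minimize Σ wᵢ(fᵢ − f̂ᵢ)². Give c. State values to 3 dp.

The normal system XᵀWX·[c]ᵀ = XᵀWf is [[275]]·[c]ᵀ = [582]ᵀ.
Hence c = 582 / 275 ≈ 2.11636.

c = 2.116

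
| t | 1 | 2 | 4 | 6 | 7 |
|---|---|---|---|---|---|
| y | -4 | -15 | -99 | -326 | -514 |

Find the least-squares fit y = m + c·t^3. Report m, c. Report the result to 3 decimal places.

From the data, Σ1 = 5, Σt^3 = 632, Σt^3·t^3 = 168466.
Moment sums: Σy = -958, Σt^3·y = -253178.
AᵀA·[m, c]ᵀ = Aᵀy becomes [[5, 632]; [632, 168466]]·[m, c]ᵀ = [-958, -253178]ᵀ.
Δ = 5·168466 − 632² = 442906.
m = ((-958)·168466 − 632·(-253178))/442906 = -690966/221453; c = (5·(-253178) − 632·(-958))/442906 = -330217/221453.

m = -3.120, c = -1.491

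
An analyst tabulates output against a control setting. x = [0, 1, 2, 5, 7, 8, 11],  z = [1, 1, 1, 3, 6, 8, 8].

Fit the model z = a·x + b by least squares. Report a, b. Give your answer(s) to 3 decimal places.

a = 0.769, b = 0.266

Forming AᵀA = [[264, 34]; [34, 7]] and Aᵀz = [212, 28]ᵀ gives AᵀA·[a, b]ᵀ = Aᵀz.
Determinant 264·7 − 34² = 692.
a = (212·7 − 34·28)/692 = 133/173; b = (264·28 − 34·212)/692 = 46/173.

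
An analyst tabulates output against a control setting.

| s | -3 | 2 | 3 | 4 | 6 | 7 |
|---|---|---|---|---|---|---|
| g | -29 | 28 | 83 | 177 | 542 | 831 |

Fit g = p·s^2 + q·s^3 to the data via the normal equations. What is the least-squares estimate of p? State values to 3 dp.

p = 3.009

Forming MᵀM = [[4131, 25639]; [25639, 169923]] and Mᵀg = [63661, 416681]ᵀ gives MᵀM·[p, q]ᵀ = Mᵀg.
Eliminating q: 169923·(row 1) − 25639·(row 2) gives 44593592·p = 169923·63661 − 25639·416681 = 134183944, so p = 16772993/5574199.
Then q = (416681 − 25639·(16772993/5574199))/169923 = 11138104/5574199.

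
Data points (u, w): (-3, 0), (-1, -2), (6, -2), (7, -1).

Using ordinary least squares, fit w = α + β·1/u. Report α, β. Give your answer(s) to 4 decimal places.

With design matrix M, MᵀM = [[4, -43/42]; [-43/42, 2045/1764]] and Mᵀw = [-5, 32/21]ᵀ.
Δ = 4·(2045/1764) − (-43/42)² = 6331/1764.
α = ((-5)·(2045/1764) − (-43/42)·(32/21))/(6331/1764) = -7473/6331; β = (4·(32/21) − (-43/42)·(-5))/(6331/1764) = 1722/6331.

α = -1.1804, β = 0.2720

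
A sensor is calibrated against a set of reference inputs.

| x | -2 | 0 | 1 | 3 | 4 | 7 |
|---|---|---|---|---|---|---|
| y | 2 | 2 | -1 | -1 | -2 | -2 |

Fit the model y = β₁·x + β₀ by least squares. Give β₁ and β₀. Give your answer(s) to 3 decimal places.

β₁ = -0.505, β₀ = 0.761

The normal system AᵀA·[β₁, β₀]ᵀ = Aᵀy is [[79, 13]; [13, 6]]·[β₁, β₀]ᵀ = [-30, -2]ᵀ.
Determinant 79·6 − 13² = 305.
β₁ = ((-30)·6 − 13·(-2))/305 = -154/305; β₀ = (79·(-2) − 13·(-30))/305 = 232/305.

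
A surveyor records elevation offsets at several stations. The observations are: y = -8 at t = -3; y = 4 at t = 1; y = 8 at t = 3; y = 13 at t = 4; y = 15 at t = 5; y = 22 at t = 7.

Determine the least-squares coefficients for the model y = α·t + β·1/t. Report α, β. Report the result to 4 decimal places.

Sums needed: Σt·t = 109, Σt·1/t = 6, Σ1/t·1/t = 237281/176400.
Moment sums: Σt·y = 333, Σ1/t·y = 1573/84.
So AᵀA·[α, β]ᵀ = Aᵀy: [[109, 6]; [6, 237281/176400]]·[α, β]ᵀ = [333, 1573/84]ᵀ.
Determinant 109·(237281/176400) − 6² = 19513229/176400.
α = (333·(237281/176400) − 6·(1573/84))/(19513229/176400) = 59194773/19513229; β = (109·(1573/84) − 6·333)/(19513229/176400) = 7612500/19513229.

α = 3.0336, β = 0.3901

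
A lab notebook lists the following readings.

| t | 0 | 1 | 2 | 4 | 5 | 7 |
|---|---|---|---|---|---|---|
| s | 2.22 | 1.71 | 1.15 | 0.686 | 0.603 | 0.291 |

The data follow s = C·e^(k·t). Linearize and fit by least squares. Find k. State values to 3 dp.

Linearized form: ln s = k·t + ln C. From the 6 transformed points,
XᵀX = [[95.0000, 19.0000]; [19.0000, 6]], rhs = [-11.8617, -0.6434]ᵀ  (here Σt = 19.0000, Σ(t)² = 95.0000, Σln s = -0.6434, Σt·ln s = -11.8617).
Δ = 95.0000·6 − (19.0000)² = 209.0000; k = (-11.8617·6 − 19.0000·-0.6434)/209.0000 = -0.28204, ln C = (95.0000·-0.6434 − 19.0000·-11.8617)/209.0000 = 0.78589.

k = -0.282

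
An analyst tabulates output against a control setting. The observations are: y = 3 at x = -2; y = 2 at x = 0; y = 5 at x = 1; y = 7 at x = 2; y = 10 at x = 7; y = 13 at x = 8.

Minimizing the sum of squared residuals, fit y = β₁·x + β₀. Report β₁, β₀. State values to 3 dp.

MᵀM·[β₁, β₀]ᵀ = Mᵀy reads: 122·β₁ + 16·β₀ = 187;  16·β₁ + 6·β₀ = 40.
Eliminating β₀: 6·(row 1) − 16·(row 2) gives 476·β₁ = 6·187 − 16·40 = 482, so β₁ = 241/238.
Then β₀ = (40 − 16·(241/238))/6 = 472/119.

β₁ = 1.013, β₀ = 3.966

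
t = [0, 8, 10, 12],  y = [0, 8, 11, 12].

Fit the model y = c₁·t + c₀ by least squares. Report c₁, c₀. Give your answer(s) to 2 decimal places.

c₁ = 1.03, c₀ = 0.02

XᵀX·[c₁, c₀]ᵀ = Xᵀy reads: 308·c₁ + 30·c₀ = 318;  30·c₁ + 4·c₀ = 31.
Determinant 308·4 − 30² = 332.
c₁ = (318·4 − 30·31)/332 = 171/166; c₀ = (308·31 − 30·318)/332 = 2/83.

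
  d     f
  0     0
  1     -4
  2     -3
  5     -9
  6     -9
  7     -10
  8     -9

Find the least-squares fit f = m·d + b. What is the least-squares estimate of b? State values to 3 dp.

Compute the Gram sums: Σd·d = 179, Σd = 29, Σ1 = 7.
And Σd·f = -251, Σf = -44.
So AᵀA·[m, b]ᵀ = Aᵀf: [[179, 29]; [29, 7]]·[m, b]ᵀ = [-251, -44]ᵀ.
Eliminating b: 7·(row 1) − 29·(row 2) gives 412·m = 7·(-251) − 29·(-44) = -481, so m = -481/412.
Then b = ((-44) − 29·(-481/412))/7 = -597/412.

b = -1.449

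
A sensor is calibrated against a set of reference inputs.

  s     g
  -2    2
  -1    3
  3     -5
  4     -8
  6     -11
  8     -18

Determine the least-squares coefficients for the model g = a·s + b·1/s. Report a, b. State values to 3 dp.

The normal equations are: 130·a + 6·b = -264;  6·a + (845/576)·b = -47/4.
(Σs·s = 130, Σs·1/s = 6, Σ1/s·1/s = 845/576, Σs·g = -264, Σ1/s·g = -47/4.)
det = 130·(845/576) − 6² = 44557/288.
a = ((-264)·(845/576) − 6·(-47/4))/(44557/288) = -91236/44557; b = (130·(-47/4) − 6·(-264))/(44557/288) = 16272/44557.

a = -2.048, b = 0.365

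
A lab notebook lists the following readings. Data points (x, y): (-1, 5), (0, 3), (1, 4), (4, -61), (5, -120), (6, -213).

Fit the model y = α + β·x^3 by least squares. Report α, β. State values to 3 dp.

α = 3.983, β = -1.002

The normal equations are: 6·α + 405·β = -382;  405·α + 66379·β = -64913.
Eliminating β: 66379·(row 1) − 405·(row 2) gives 234249·α = 66379·(-382) − 405·(-64913) = 932987, so α = 932987/234249.
Then β = ((-64913) − 405·(932987/234249))/66379 = -78256/78083.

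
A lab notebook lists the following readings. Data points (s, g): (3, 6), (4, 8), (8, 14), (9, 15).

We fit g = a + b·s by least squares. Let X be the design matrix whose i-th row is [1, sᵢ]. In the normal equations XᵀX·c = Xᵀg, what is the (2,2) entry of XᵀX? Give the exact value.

170

Row 2 ↔ basis s, column 2 ↔ basis s, so (XᵀX)_{2,2} = Σᵢ (s)·(s) = (3)·(3) + (4)·(4) + (8)·(8) + (9)·(9) = 170.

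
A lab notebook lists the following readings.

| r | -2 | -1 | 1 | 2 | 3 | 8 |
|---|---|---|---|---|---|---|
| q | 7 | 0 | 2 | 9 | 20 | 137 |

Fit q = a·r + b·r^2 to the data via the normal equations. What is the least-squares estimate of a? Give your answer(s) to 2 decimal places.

AᵀA·[a, b]ᵀ = Aᵀq reads: 83·a + 539·b = 1162;  539·a + 4211·b = 9014.
Eliminating b: 4211·(row 1) − 539·(row 2) gives 58992·a = 4211·1162 − 539·9014 = 34636, so a = 8659/14748.
Then b = (9014 − 539·(8659/14748))/4211 = 30461/14748.

a = 0.59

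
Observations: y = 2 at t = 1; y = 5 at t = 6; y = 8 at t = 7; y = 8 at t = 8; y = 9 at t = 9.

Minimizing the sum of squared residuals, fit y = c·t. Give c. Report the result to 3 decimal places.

c = 1.009

XᵀX·[c]ᵀ = Xᵀy reads: 231·c = 233.
(Σt·t = 231, Σt·y = 233.)
Hence c = 233 / 231 ≈ 1.00866.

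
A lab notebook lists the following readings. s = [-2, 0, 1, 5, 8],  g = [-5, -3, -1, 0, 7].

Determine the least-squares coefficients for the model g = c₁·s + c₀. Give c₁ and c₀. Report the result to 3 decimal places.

Compute the Gram sums: Σs·s = 94, Σs = 12, Σ1 = 5.
Right-hand side: Σs·g = 65, Σg = -2.
Determinant 94·5 − 12² = 326.
c₁ = (65·5 − 12·(-2))/326 = 349/326; c₀ = (94·(-2) − 12·65)/326 = -484/163.

c₁ = 1.071, c₀ = -2.969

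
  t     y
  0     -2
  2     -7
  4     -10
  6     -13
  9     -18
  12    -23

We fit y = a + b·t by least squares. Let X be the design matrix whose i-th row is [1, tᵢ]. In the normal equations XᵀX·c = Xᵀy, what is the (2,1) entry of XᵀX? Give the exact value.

Row 2 ↔ basis t, column 1 ↔ basis 1, so (XᵀX)_{2,1} = Σᵢ t = (0)·(1) + (2)·(1) + (4)·(1) + (6)·(1) + (9)·(1) + (12)·(1) = 33.

33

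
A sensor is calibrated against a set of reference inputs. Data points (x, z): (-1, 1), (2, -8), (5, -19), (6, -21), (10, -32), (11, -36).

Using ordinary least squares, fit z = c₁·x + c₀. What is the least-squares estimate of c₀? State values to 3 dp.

c₀ = -2.406

Forming MᵀM = [[287, 33]; [33, 6]] and Mᵀz = [-954, -115]ᵀ gives MᵀM·[c₁, c₀]ᵀ = Mᵀz.
Determinant 287·6 − 33² = 633.
c₁ = ((-954)·6 − 33·(-115))/633 = -643/211; c₀ = (287·(-115) − 33·(-954))/633 = -1523/633.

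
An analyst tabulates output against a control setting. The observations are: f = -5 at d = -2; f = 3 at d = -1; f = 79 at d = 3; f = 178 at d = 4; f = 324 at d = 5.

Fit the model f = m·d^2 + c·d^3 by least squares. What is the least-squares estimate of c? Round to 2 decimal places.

c = 2.01

From the data, Σd^2·d^2 = 979, Σd^2·d^3 = 4359, Σd^3·d^3 = 20515.
For Mᵀf: Σd^2·f = 11642, Σd^3·f = 54062.
Δ = 979·20515 − 4359² = 1083304.
m = (11642·20515 − 4359·54062)/1083304 = 794843/270826; c = (979·54062 − 4359·11642)/1083304 = 544805/270826.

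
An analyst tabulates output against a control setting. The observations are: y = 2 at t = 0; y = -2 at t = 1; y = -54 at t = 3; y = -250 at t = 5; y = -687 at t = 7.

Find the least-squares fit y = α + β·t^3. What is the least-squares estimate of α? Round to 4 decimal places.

α = 0.7173

The normal system AᵀA·[α, β]ᵀ = Aᵀy is [[5, 496]; [496, 134004]]·[α, β]ᵀ = [-991, -268351]ᵀ.
Eliminating β: 134004·(row 1) − 496·(row 2) gives 424004·α = 134004·(-991) − 496·(-268351) = 304132, so α = 76033/106001.
Then β = ((-268351) − 496·(76033/106001))/134004 = -850219/424004.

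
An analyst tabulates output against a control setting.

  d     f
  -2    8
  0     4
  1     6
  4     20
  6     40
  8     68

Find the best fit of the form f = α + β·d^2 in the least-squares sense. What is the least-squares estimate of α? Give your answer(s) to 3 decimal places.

α = 4.287

Sums needed: Σ1 = 6, Σd^2 = 121, Σd^2·d^2 = 5665.
For Mᵀf: Σf = 146, Σd^2·f = 6150.
Eliminating β: 5665·(row 1) − 121·(row 2) gives 19349·α = 5665·146 − 121·6150 = 82940, so α = 7540/1759.
Then β = (6150 − 121·(7540/1759))/5665 = 19234/19349.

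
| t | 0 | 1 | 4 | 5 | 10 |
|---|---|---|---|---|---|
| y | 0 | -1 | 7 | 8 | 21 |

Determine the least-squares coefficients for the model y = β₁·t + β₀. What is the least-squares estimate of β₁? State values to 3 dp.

β₁ = 2.210

The normal equations are: 142·β₁ + 20·β₀ = 277;  20·β₁ + 5·β₀ = 35.
Δ = 142·5 − 20² = 310.
β₁ = (277·5 − 20·35)/310 = 137/62; β₀ = (142·35 − 20·277)/310 = -57/31.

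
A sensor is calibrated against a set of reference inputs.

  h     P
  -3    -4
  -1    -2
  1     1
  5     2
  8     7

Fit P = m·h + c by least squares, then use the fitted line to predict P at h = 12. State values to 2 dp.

P̂ = 9.93

With design matrix M, MᵀM = [[100, 10]; [10, 5]] and MᵀP = [81, 4]ᵀ.
Δ = 100·5 − 10² = 400.
m = (81·5 − 10·4)/400 = 73/80; c = (100·4 − 10·81)/400 = -41/40.
At h = 12: P̂ = (73/80)·(12) + (-41/40)·(1) = 397/40.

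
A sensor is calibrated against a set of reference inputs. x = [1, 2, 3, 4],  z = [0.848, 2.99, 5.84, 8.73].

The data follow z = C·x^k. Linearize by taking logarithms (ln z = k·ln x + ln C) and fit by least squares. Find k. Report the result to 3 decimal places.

Let Y = ln z. Fitting Y = k·ln x + ln C by least squares:
Σln x = 3.1781, Σ(ln x)² = 3.6092, Σln z = 4.8619, Σln x·ln z = 5.7017.
Normal system: [[3.6092, 3.1781]; [3.1781, 4]]·[k, ln C]ᵀ = [5.7017, 4.8619]ᵀ.
Δ = 3.6092·4 − (3.1781)² = 4.3368; k = (5.7017·4 − 3.1781·4.8619)/4.3368 = 1.69605, ln C = (3.6092·4.8619 − 3.1781·5.7017)/4.3368 = -0.13206.

k = 1.696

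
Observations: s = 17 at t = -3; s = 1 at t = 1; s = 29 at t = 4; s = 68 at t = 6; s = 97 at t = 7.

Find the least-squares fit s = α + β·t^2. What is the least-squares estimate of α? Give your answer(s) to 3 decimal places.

The normal system MᵀM·[α, β]ᵀ = Mᵀs is [[5, 111]; [111, 4035]]·[α, β]ᵀ = [212, 7819]ᵀ.
det = 5·4035 − 111² = 7854.
α = (212·4035 − 111·7819)/7854 = -4163/2618; β = (5·7819 − 111·212)/7854 = 15563/7854.

α = -1.590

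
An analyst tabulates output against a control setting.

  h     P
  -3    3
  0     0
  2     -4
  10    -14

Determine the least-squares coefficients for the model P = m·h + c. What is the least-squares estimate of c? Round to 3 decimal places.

c = -0.760

The normal equations are: 113·m + 9·c = -157;  9·m + 4·c = -15.
(Σh·h = 113, Σh = 9, Σ1 = 4, Σh·P = -157, ΣP = -15.)
Determinant 113·4 − 9² = 371.
m = ((-157)·4 − 9·(-15))/371 = -493/371; c = (113·(-15) − 9·(-157))/371 = -282/371.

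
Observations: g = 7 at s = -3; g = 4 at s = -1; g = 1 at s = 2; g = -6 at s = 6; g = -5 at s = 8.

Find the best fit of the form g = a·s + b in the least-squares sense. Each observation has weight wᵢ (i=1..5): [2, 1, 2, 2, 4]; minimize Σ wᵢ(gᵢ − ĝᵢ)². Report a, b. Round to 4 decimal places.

a = -1.1340, b = 3.1358

From the data, Σwᵢ·s·s = 355, Σwᵢ·s = 41, Σwᵢ·1 = 11.
And Σwᵢ·s·g = -274, Σwᵢ·g = -12.
Δ = 355·11 − 41² = 2224.
a = ((-274)·11 − 41·(-12))/2224 = -1261/1112; b = (355·(-12) − 41·(-274))/2224 = 3487/1112.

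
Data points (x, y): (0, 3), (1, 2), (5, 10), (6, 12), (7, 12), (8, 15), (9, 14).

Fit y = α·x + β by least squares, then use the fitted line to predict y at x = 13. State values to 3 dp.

ŷ = 21.278

Setting ∂/∂α … = 0 gives: 256·α + 36·β = 454;  36·α + 7·β = 68.
(Σx·x = 256, Σx = 36, Σ1 = 7, Σx·y = 454, Σy = 68.)
Eliminating β: 7·(row 1) − 36·(row 2) gives 496·α = 7·454 − 36·68 = 730, so α = 365/248.
Then β = (68 − 36·(365/248))/7 = 133/62.
At x = 13: ŷ = (365/248)·(13) + (133/62)·(1) = 5277/248.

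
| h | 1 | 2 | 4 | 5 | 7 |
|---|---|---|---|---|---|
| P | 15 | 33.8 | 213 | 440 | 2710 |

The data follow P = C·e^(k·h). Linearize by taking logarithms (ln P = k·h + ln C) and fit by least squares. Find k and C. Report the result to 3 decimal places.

k = 0.866, C = 6.198

Let Y = ln P. Fitting Y = k·h + ln C by least squares:
XᵀX = [[95.0000, 19.0000]; [19.0000, 5]], rhs = [116.9609, 25.5813]ᵀ  (here Σh = 19.0000, Σ(h)² = 95.0000, Σln P = 25.5813, Σh·ln P = 116.9609).
Δ = 95.0000·5 − (19.0000)² = 114.0000; k = (116.9609·5 − 19.0000·25.5813)/114.0000 = 0.86632, ln C = (95.0000·25.5813 − 19.0000·116.9609)/114.0000 = 1.82424, so C = exp(1.82424) = 6.19811.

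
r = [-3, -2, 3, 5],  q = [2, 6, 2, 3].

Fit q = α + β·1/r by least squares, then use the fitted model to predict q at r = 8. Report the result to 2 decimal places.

From the data, Σ1 = 4, Σ1/r = -3/10, Σ1/r·1/r = 461/900.
And Σq = 13, Σ1/r·q = -12/5.
So XᵀX·[α, β]ᵀ = Xᵀq: [[4, -3/10]; [-3/10, 461/900]]·[α, β]ᵀ = [13, -12/5]ᵀ.
Eliminating β: (461/900)·(row 1) − (-3/10)·(row 2) gives (1763/900)·α = (461/900)·13 − (-3/10)·(-12/5) = 1069/180, so α = 5345/1763.
Then β = ((-12/5) − (-3/10)·(5345/1763))/(461/900) = -5130/1763.
At r = 8: q̂ = (5345/1763)·(1) + (-5130/1763)·(1/8) = 18815/7052.

q̂ = 2.67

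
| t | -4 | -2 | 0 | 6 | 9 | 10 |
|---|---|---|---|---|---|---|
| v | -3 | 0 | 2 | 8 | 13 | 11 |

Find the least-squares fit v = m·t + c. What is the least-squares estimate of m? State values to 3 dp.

m = 1.068

With design matrix X, XᵀX = [[237, 19]; [19, 6]] and Xᵀv = [287, 31]ᵀ.
Determinant 237·6 − 19² = 1061.
m = (287·6 − 19·31)/1061 = 1133/1061; c = (237·31 − 19·287)/1061 = 1894/1061.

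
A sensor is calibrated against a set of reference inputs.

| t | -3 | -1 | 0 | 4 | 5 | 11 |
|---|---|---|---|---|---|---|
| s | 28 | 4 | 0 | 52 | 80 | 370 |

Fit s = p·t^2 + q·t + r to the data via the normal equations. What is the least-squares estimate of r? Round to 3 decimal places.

r = 1.631

With design matrix X, XᵀX = [[15604, 1492, 172]; [1492, 172, 16]; [172, 16, 6]] and Xᵀs = [47858, 4590, 534]ᵀ.
Row-reducing yields p = 35185/11724, q = 5879/11724, r = 3187/1954.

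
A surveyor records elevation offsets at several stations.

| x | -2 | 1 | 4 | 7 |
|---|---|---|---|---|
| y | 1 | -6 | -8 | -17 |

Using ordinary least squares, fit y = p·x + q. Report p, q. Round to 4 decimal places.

p = -1.8667, q = -2.8333

The normal system MᵀM·[p, q]ᵀ = Mᵀy is [[70, 10]; [10, 4]]·[p, q]ᵀ = [-159, -30]ᵀ.
Determinant 70·4 − 10² = 180.
p = ((-159)·4 − 10·(-30))/180 = -28/15; q = (70·(-30) − 10·(-159))/180 = -17/6.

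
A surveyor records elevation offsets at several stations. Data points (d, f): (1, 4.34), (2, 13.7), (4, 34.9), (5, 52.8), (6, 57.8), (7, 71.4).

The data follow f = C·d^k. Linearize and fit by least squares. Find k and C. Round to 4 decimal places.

Linearized form: ln f = k·ln d + ln C. From the 6 transformed points,
Over the data: Σln d = 7.4265, Σ(ln d)² = 11.9895, Σln f = 19.9296, Σln d·ln f = 28.6978.
Normal system: [[11.9895, 7.4265]; [7.4265, 6]]·[k, ln C]ᵀ = [28.6978, 19.9296]ᵀ.
Δ = 11.9895·6 − (7.4265)² = 16.7835; k = (28.6978·6 − 7.4265·19.9296)/16.7835 = 1.44062, ln C = (11.9895·19.9296 − 7.4265·28.6978)/16.7835 = 1.53845, so C = exp(1.53845) = 4.65736.

k = 1.4406, C = 4.6574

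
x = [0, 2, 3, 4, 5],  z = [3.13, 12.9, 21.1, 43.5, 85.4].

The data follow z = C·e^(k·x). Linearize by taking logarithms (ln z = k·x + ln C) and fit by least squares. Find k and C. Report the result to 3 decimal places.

k = 0.654, C = 3.196

Taking logs, ln z = k·x + ln C, so regress ln z on x.
Σx = 14.0000, Σ(x)² = 54.0000, Σln z = 14.9676, Σx·ln z = 51.5900.
Normal system: [[54.0000, 14.0000]; [14.0000, 5]]·[k, ln C]ᵀ = [51.5900, 14.9676]ᵀ.
Solving (det = 74.0000): k = 0.65410, ln C = 1.16205, so C = exp(1.16205) = 3.19649.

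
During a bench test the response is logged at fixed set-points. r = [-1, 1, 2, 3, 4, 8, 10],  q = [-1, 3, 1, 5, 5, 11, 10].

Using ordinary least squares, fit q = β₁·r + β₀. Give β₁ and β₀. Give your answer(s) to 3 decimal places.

Compute the Gram sums: Σr·r = 195, Σr = 27, Σ1 = 7.
And Σr·q = 229, Σq = 34.
So AᵀA·[β₁, β₀]ᵀ = Aᵀq: [[195, 27]; [27, 7]]·[β₁, β₀]ᵀ = [229, 34]ᵀ.
det = 195·7 − 27² = 636.
β₁ = (229·7 − 27·34)/636 = 685/636; β₀ = (195·34 − 27·229)/636 = 149/212.

β₁ = 1.077, β₀ = 0.703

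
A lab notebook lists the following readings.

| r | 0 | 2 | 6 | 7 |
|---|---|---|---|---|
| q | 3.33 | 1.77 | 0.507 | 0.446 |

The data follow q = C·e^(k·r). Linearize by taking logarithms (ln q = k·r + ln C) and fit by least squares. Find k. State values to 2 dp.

Let Y = ln q. Fitting Y = k·r + ln C by least squares:
XᵀX = [[89.0000, 15.0000]; [15.0000, 4]], rhs = [-8.5856, 0.2873]ᵀ  (here Σr = 15.0000, Σ(r)² = 89.0000, Σln q = 0.2873, Σr·ln q = -8.5856).
Solving (det = 131.0000): k = -0.29505, ln C = 1.17825.

k = -0.30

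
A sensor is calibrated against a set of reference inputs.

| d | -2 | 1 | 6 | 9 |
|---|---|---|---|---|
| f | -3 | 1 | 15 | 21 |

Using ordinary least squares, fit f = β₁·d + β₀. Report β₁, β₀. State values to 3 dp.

The normal system MᵀM·[β₁, β₀]ᵀ = Mᵀf is [[122, 14]; [14, 4]]·[β₁, β₀]ᵀ = [286, 34]ᵀ.
det = 122·4 − 14² = 292.
β₁ = (286·4 − 14·34)/292 = 167/73; β₀ = (122·34 − 14·286)/292 = 36/73.

β₁ = 2.288, β₀ = 0.493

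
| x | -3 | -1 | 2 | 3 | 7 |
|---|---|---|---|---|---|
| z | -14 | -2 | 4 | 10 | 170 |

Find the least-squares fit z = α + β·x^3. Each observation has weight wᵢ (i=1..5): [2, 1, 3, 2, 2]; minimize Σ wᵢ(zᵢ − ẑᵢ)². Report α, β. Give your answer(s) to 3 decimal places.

The normal equations are: 10·α + 709·β = 342;  709·α + 238407·β = 118014.
(Σwᵢ·1 = 10, Σwᵢ·x^3 = 709, Σwᵢ·x^3·x^3 = 238407, Σwᵢ·z = 342, Σwᵢ·x^3·z = 118014.)
Eliminating β: 238407·(row 1) − 709·(row 2) gives 1881389·α = 238407·342 − 709·118014 = -2136732, so α = -2136732/1881389.
Then β = (118014 − 709·(-2136732/1881389))/238407 = 937662/1881389.

α = -1.136, β = 0.498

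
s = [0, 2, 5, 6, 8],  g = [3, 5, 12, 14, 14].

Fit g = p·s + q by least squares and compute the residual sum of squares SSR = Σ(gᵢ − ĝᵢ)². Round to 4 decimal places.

SSR = 7.5490

Forming MᵀM = [[129, 21]; [21, 5]] and Mᵀg = [266, 48]ᵀ gives MᵀM·[p, q]ᵀ = Mᵀg.
Δ = 129·5 − 21² = 204.
p = (266·5 − 21·48)/204 = 161/102; q = (129·48 − 21·266)/204 = 101/34.
Residuals: 1/34, -115/102, 58/51, 53/34, -163/102; SSR = 385/51.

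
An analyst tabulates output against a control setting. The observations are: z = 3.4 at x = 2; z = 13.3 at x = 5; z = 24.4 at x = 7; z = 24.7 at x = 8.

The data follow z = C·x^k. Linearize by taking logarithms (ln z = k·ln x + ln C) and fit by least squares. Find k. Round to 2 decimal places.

With ln zᵢ as the transformed response and ln xᵢ as the regressor:
XᵀX = [[11.1814, 6.3279]; [6.3279, 4]], rhs = [17.8978, 10.2129]ᵀ  (here Σln x = 6.3279, Σ(ln x)² = 11.1814, Σln z = 10.2129, Σln x·ln z = 17.8978).
Solving (det = 4.6828): k = 1.48728, ln C = 0.20038.

k = 1.49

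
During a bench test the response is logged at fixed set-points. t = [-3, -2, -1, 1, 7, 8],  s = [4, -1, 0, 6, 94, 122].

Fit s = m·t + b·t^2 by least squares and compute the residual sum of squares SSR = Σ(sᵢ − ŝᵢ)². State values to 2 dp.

SSR = 7.98

Forming MᵀM = [[128, 820]; [820, 6596]] and Mᵀs = [1630, 12452]ᵀ gives MᵀM·[m, b]ᵀ = Mᵀs.
det = 128·6596 − 820² = 171888.
m = (1630·6596 − 820·12452)/171888 = 22535/7162; b = (128·12452 − 820·1630)/171888 = 10719/7162.
Residuals: -109/3581, -2484/3581, 5908/3581, 4859/3581, -4874/3581, 3734/3581; SSR = 28594/3581.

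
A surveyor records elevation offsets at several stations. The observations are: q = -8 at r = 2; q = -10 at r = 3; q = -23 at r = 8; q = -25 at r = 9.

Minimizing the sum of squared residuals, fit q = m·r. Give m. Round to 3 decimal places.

From the data, Σr·r = 158.
And Σr·q = -455.
So XᵀX·[m]ᵀ = Xᵀq: [[158]]·[m]ᵀ = [-455]ᵀ.
m = (-455)/158 = -2.87975.

m = -2.880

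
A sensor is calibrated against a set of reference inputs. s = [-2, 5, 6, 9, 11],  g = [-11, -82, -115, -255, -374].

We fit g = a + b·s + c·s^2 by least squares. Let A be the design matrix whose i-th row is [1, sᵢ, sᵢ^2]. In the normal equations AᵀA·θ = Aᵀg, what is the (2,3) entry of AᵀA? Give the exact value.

2393

Row 2 ↔ basis s, column 3 ↔ basis s^2, so (AᵀA)_{2,3} = Σᵢ (s)·(s^2) = (-2)·(4) + (5)·(25) + (6)·(36) + (9)·(81) + (11)·(121) = 2393.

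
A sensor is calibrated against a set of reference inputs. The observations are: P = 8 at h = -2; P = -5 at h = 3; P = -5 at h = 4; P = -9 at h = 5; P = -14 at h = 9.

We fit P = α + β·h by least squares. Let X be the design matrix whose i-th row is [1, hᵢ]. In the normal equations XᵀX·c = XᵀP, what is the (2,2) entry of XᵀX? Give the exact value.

135

Row 2 ↔ basis h, column 2 ↔ basis h, so (XᵀX)_{2,2} = Σᵢ (h)·(h) = (-2)·(-2) + (3)·(3) + (4)·(4) + (5)·(5) + (9)·(9) = 135.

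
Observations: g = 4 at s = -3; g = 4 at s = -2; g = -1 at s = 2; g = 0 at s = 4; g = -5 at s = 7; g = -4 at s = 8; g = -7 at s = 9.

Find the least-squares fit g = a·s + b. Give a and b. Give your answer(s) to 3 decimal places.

a = -0.870, b = 1.823

The normal equations are: 227·a + 25·b = -152;  25·a + 7·b = -9.
Determinant 227·7 − 25² = 964.
a = ((-152)·7 − 25·(-9))/964 = -839/964; b = (227·(-9) − 25·(-152))/964 = 1757/964.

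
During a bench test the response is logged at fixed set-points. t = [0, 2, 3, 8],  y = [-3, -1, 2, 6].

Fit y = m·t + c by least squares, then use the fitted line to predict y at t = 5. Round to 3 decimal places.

ŷ = 2.964

Entries of XᵀX: Σt·t = 77, Σt = 13, Σ1 = 4.
Right-hand side: Σt·y = 52, Σy = 4.
XᵀX·[m, c]ᵀ = Xᵀy becomes [[77, 13]; [13, 4]]·[m, c]ᵀ = [52, 4]ᵀ.
Δ = 77·4 − 13² = 139.
m = (52·4 − 13·4)/139 = 156/139; c = (77·4 − 13·52)/139 = -368/139.
At t = 5: ŷ = (156/139)·(5) + (-368/139)·(1) = 412/139.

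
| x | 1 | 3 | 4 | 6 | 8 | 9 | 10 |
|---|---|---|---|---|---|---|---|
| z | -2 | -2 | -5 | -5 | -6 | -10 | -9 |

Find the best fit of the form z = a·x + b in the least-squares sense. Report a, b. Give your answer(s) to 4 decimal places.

a = -0.8611, b = -0.5278

The normal system AᵀA·[a, b]ᵀ = Aᵀz is [[307, 41]; [41, 7]]·[a, b]ᵀ = [-286, -39]ᵀ.
Δ = 307·7 − 41² = 468.
a = ((-286)·7 − 41·(-39))/468 = -31/36; b = (307·(-39) − 41·(-286))/468 = -19/36.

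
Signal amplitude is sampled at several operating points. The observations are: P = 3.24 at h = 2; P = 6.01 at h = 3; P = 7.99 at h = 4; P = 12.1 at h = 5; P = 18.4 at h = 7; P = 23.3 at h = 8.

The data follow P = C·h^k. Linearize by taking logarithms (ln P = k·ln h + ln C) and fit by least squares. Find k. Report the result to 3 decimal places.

With ln Pᵢ as the transformed response and ln hᵢ as the regressor:
Σln h = 8.8128, Σ(ln h)² = 14.3101, Σln P = 13.6012, Σln h·ln P = 21.8930.
Equations: 14.3101·k + 8.8128·ln C = 21.8930;  8.8128·k + 6·ln C = 13.6012.
Slope k = (n·Σln h·ln P − Σln h·Σln P)/(n·Σ(ln h)² − (Σln h)²) = (6·21.8930 − 8.8128·13.6012)/8.1947 = 1.40244; ln C = (Σln P − k·Σln h)/n = 0.20695.

k = 1.402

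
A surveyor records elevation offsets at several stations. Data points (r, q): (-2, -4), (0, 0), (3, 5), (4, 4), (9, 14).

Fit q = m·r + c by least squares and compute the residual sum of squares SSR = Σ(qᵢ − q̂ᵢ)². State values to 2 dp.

SSR = 4.26

Sums needed: Σr·r = 110, Σr = 14, Σ1 = 5.
Moment sums: Σr·q = 165, Σq = 19.
Eliminating c: 5·(row 1) − 14·(row 2) gives 354·m = 5·165 − 14·19 = 559, so m = 559/354.
Then c = (19 − 14·(559/354))/5 = -110/177.
Residuals: -13/59, 110/177, 313/354, -100/59, 145/354; SSR = 1507/354.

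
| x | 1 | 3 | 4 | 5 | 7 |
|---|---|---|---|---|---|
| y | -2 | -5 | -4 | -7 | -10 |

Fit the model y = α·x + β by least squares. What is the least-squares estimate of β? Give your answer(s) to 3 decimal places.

β = -0.400

Sums needed: Σx·x = 100, Σx = 20, Σ1 = 5.
And Σx·y = -138, Σy = -28.
Eliminating β: 5·(row 1) − 20·(row 2) gives 100·α = 5·(-138) − 20·(-28) = -130, so α = -13/10.
Then β = ((-28) − 20·(-13/10))/5 = -2/5.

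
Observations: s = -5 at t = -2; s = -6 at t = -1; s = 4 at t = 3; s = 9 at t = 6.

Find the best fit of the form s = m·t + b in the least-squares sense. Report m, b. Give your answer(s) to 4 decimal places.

m = 1.9268, b = -2.3902

From the data, Σt·t = 50, Σt = 6, Σ1 = 4.
And Σt·s = 82, Σs = 2.
So AᵀA·[m, b]ᵀ = Aᵀs: [[50, 6]; [6, 4]]·[m, b]ᵀ = [82, 2]ᵀ.
Determinant 50·4 − 6² = 164.
m = (82·4 − 6·2)/164 = 79/41; b = (50·2 − 6·82)/164 = -98/41.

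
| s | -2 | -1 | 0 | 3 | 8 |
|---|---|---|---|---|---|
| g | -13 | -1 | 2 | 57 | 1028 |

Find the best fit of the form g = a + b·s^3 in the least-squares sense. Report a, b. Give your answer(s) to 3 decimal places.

a = 2.228, b = 2.004

Entries of AᵀA: Σ1 = 5, Σs^3 = 530, Σs^3·s^3 = 262938.
For Aᵀg: Σg = 1073, Σs^3·g = 527980.
AᵀA·[a, b]ᵀ = Aᵀg becomes [[5, 530]; [530, 262938]]·[a, b]ᵀ = [1073, 527980]ᵀ.
det = 5·262938 − 530² = 1033790.
a = (1073·262938 − 530·527980)/1033790 = 1151537/516895; b = (5·527980 − 530·1073)/1033790 = 207121/103379.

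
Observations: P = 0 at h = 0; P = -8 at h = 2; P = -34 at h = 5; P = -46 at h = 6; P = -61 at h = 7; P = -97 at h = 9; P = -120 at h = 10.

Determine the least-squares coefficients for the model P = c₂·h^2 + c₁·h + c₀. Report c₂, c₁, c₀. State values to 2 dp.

c₂ = -1.06, c₁ = -1.32, c₀ = -0.47

Setting ∂/∂c₂ … = 0 gives: 20899·c₂ + 2421·c₁ + 295·c₀ = -25384;  2421·c₂ + 295·c₁ + 39·c₀ = -2962;  295·c₂ + 39·c₁ + 7·c₀ = -366.
Inverting the 3×3 Gram matrix, [c₂, c₁, c₀]ᵀ = [-98974/93801, -41261/31267, -43757/93801]ᵀ.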